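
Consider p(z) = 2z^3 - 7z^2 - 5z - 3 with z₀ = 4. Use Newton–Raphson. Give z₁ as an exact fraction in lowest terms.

21/5

p'(z) = 6z^2 - 14z - 5.
p(4) = -7, p'(4) = 35, so z₁ = 4 - (-7)/35 = 21/5.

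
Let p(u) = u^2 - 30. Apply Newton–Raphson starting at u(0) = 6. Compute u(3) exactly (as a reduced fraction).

p'(u) = 2u.
p(6) = 6, p'(6) = 12, so u(1) = 6 - 6/12 = 11/2.
p(11/2) = 1/4, p'(11/2) = 11, so u(2) = (11/2) - (1/4)/11 = 241/44.
p(241/44) = 1/1936, p'(241/44) = 241/22, so u(3) = (241/44) - (1/1936)/(241/22) = 116161/21208.

116161/21208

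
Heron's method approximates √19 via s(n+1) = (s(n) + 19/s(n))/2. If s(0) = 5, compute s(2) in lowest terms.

959/220

s(1) = (5 + 19/5)/2 = 22/5.
s(2) = (22/5 + 19/(22/5))/2 = 959/220.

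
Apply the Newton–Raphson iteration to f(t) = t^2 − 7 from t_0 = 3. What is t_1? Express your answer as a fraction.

8/3

f'(t) = 2t.
f(3) = 2, f'(3) = 6, so t_1 = 3 − 2/6 = 8/3.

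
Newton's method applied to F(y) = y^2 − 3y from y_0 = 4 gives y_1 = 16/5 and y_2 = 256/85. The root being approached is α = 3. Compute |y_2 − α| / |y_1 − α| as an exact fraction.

y_1 − α = 16/5 − 3 = 1/5, so |y_1 − α| = 1/5.
y_2 − α = 256/85 − 3 = 1/85, so |y_2 − α| = 1/85.
Ratio = (1/85) / (1/5) = 1/17.

1/17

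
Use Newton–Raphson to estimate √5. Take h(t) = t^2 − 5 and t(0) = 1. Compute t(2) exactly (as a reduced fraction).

7/3

h'(t) = 2t.
h(1) = −4, h'(1) = 2, so t(1) = 1 − (−4)/2 = 3.
h(3) = 4, h'(3) = 6, so t(2) = 3 − 4/6 = 7/3.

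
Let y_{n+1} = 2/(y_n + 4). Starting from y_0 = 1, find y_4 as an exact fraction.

49/109

y_1 = 2/(1 + 4) = 2/5.
y_2 = 2/(2/5 + 4) = 5/11.
y_3 = 2/(5/11 + 4) = 22/49.
y_4 = 2/(22/49 + 4) = 49/109.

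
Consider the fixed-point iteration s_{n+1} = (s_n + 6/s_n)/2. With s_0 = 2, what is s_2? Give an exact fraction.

s_1 = (2 + 6/2)/2 = 5/2.
s_2 = (5/2 + 6/(5/2))/2 = 49/20.

49/20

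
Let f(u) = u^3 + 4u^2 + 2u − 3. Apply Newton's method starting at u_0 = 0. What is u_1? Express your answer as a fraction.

3/2

f'(u) = 3u^2 + 8u + 2.
f(0) = −3, f'(0) = 2, so u_1 = 0 − (−3)/2 = 3/2.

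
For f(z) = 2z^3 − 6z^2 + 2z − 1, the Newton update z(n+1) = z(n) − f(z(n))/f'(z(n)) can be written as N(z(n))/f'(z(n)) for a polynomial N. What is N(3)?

f'(z) = 6z^2 − 12z + 2.
N(z) = z·f'(z) − f(z) = z·(6z^2 − 12z + 2) − (2z^3 − 6z^2 + 2z − 1) = 4z^3 − 6z^2 + 1.
N(3) = 55.

55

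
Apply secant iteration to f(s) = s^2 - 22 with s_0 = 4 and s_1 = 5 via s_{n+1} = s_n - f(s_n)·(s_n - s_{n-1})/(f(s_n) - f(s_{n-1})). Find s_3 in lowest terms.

f(4) = -6, f(5) = 3. s_2 = 5 - 3·(5 - 4)/(3 - (-6)) = 14/3.
f(5) = 3, f(14/3) = -2/9. s_3 = (14/3) - (-2/9)·((14/3) - 5)/((-2/9) - 3) = 136/29.

136/29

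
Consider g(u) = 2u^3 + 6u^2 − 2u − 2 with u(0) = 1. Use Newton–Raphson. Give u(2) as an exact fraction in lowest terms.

113/166

g'(u) = 6u^2 + 12u − 2.
g(1) = 4, g'(1) = 16, so u(1) = 1 − 4/16 = 3/4.
g(3/4) = 23/32, g'(3/4) = 83/8, so u(2) = (3/4) − (23/32)/(83/8) = 113/166.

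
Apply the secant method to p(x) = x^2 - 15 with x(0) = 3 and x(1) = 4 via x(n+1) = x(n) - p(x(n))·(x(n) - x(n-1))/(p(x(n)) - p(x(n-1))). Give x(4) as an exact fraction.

1921/496

p(3) = -6, p(4) = 1. x(2) = 4 - 1·(4 - 3)/(1 - (-6)) = 27/7.
p(4) = 1, p(27/7) = -6/49. x(3) = (27/7) - (-6/49)·((27/7) - 4)/((-6/49) - 1) = 213/55.
p(27/7) = -6/49, p(213/55) = -6/3025. x(4) = (213/55) - (-6/3025)·((213/55) - (27/7))/((-6/3025) - (-6/49)) = 1921/496.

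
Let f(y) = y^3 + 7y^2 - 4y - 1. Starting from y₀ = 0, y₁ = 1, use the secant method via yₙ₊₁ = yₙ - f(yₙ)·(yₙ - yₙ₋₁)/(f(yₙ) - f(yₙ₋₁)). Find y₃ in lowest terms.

f(0) = -1, f(1) = 3. y₂ = 1 - 3·(1 - 0)/(3 - (-1)) = 1/4.
f(1) = 3, f(1/4) = -99/64. y₃ = (1/4) - (-99/64)·((1/4) - 1)/((-99/64) - 3) = 49/97.

49/97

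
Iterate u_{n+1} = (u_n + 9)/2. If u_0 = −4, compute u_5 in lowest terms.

275/32

u_1 = ((−4) + 9)/2 = 5/2.
u_2 = ((5/2) + 9)/2 = 23/4.
u_3 = ((23/4) + 9)/2 = 59/8.
u_4 = ((59/8) + 9)/2 = 131/16.
u_5 = ((131/16) + 9)/2 = 275/32.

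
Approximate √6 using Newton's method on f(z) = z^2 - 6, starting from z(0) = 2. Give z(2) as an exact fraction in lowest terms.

49/20

f'(z) = 2z.
f(2) = -2, f'(2) = 4, so z(1) = 2 - (-2)/4 = 5/2.
f(5/2) = 1/4, f'(5/2) = 5, so z(2) = (5/2) - (1/4)/5 = 49/20.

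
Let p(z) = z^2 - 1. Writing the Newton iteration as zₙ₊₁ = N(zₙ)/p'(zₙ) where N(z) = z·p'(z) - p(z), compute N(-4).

p'(z) = 2z.
N(z) = z·p'(z) - p(z) = z·(2z) - (z^2 - 1) = z^2 + 1.
N(-4) = 17.

17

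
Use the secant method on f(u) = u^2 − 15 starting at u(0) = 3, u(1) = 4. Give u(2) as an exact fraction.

f(3) = −6, f(4) = 1. u(2) = 4 − 1·(4 − 3)/(1 − (−6)) = 27/7.

27/7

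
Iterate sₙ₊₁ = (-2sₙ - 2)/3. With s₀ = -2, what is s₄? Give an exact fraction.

s₁ = (-2·(-2) - 2)/3 = 2/3.
s₂ = (-2·(2/3) - 2)/3 = -10/9.
s₃ = (-2·(-10/9) - 2)/3 = 2/27.
s₄ = (-2·(2/27) - 2)/3 = -58/81.

-58/81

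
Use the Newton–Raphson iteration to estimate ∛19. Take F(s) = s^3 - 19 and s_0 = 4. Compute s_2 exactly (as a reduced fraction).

F'(s) = 3s^2.
F(4) = 45, F'(4) = 48, so s_1 = 4 - 45/48 = 49/16.
F(49/16) = 39825/4096, F'(49/16) = 7203/256, so s_2 = (49/16) - (39825/4096)/(7203/256) = 52187/19208.

52187/19208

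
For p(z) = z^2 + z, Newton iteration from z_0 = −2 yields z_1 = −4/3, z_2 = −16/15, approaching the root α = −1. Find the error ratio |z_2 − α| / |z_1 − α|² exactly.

3/5

z_1 − α = −4/3 − (−1) = −4/3 + 1 = −1/3, so |z_1 − α| = 1/3.
z_2 − α = −16/15 − (−1) = −16/15 + 1 = −1/15, so |z_2 − α| = 1/15.
|z_1 − α|² = 1/9.
Ratio = (1/15) / (1/9) = 3/5.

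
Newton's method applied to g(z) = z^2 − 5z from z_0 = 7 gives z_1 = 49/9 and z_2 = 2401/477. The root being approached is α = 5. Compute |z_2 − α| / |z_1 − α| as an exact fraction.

z_1 − α = 49/9 − 5 = 4/9, so |z_1 − α| = 4/9.
z_2 − α = 2401/477 − 5 = 16/477, so |z_2 − α| = 16/477.
Ratio = (16/477) / (4/9) = 4/53.

4/53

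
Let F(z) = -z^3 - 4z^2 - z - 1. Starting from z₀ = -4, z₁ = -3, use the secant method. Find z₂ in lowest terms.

-37/10

F(-4) = 3, F(-3) = -7. z₂ = (-3) - (-7)·((-3) - (-4))/((-7) - 3) = -37/10.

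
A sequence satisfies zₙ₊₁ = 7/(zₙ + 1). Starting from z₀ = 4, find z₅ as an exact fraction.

z₁ = 7/(4 + 1) = 7/5.
z₂ = 7/(7/5 + 1) = 35/12.
z₃ = 7/(35/12 + 1) = 84/47.
z₄ = 7/(84/47 + 1) = 329/131.
z₅ = 7/(329/131 + 1) = 917/460.

917/460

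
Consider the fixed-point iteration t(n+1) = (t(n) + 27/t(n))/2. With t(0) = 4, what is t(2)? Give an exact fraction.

t(1) = (4 + 27/4)/2 = 43/8.
t(2) = (43/8 + 27/(43/8))/2 = 3577/688.

3577/688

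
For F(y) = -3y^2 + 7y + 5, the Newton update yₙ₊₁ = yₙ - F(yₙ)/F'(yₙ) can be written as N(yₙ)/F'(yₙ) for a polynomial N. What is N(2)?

F'(y) = -6y + 7.
N(y) = y·F'(y) - F(y) = y·(-6y + 7) - (-3y^2 + 7y + 5) = -3y^2 - 5.
N(2) = -17.

-17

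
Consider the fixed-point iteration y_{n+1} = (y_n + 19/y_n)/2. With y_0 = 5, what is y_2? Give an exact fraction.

959/220

y_1 = (5 + 19/5)/2 = 22/5.
y_2 = (22/5 + 19/(22/5))/2 = 959/220.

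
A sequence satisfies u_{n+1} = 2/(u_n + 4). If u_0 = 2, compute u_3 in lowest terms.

13/29

u_1 = 2/(2 + 4) = 1/3.
u_2 = 2/(1/3 + 4) = 6/13.
u_3 = 2/(6/13 + 4) = 13/29.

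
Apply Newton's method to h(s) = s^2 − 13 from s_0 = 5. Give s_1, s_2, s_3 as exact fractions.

s_1 = 19/5, s_2 = 343/95, s_3 = 117487/32585

h'(s) = 2s.
h(5) = 12, h'(5) = 10, so s_1 = 5 − 12/10 = 19/5.
h(19/5) = 36/25, h'(19/5) = 38/5, so s_2 = (19/5) − (36/25)/(38/5) = 343/95.
h(343/95) = 324/9025, h'(343/95) = 686/95, so s_3 = (343/95) − (324/9025)/(686/95) = 117487/32585.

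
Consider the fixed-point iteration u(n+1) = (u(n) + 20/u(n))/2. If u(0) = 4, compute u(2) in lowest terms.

u(1) = (4 + 20/4)/2 = 9/2.
u(2) = (9/2 + 20/(9/2))/2 = 161/36.

161/36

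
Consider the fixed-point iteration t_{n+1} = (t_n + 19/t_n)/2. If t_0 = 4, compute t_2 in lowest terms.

2441/560

t_1 = (4 + 19/4)/2 = 35/8.
t_2 = (35/8 + 19/(35/8))/2 = 2441/560.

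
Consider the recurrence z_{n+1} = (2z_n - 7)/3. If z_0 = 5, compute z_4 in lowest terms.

-125/27

z_1 = (2·5 - 7)/3 = 1.
z_2 = (2·1 - 7)/3 = -5/3.
z_3 = (2·(-5/3) - 7)/3 = -31/9.
z_4 = (2·(-31/9) - 7)/3 = -125/27.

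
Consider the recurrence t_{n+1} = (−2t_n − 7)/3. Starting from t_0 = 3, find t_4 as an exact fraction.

−43/81

t_1 = (−2·3 − 7)/3 = −13/3.
t_2 = (−2·(−13/3) − 7)/3 = 5/9.
t_3 = (−2·(5/9) − 7)/3 = −73/27.
t_4 = (−2·(−73/27) − 7)/3 = −43/81.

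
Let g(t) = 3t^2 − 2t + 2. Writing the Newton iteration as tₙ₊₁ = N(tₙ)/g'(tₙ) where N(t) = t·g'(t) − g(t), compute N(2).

10

g'(t) = 6t − 2.
N(t) = t·g'(t) − g(t) = t·(6t − 2) − (3t^2 − 2t + 2) = 3t^2 − 2.
N(2) = 10.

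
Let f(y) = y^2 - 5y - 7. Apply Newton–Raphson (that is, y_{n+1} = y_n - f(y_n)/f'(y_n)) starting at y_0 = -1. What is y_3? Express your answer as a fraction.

f'(y) = 2y - 5.
f(-1) = -1, f'(-1) = -7, so y_1 = (-1) - (-1)/(-7) = -8/7.
f(-8/7) = 1/49, f'(-8/7) = -51/7, so y_2 = (-8/7) - (1/49)/(-51/7) = -407/357.
f(-407/357) = 1/127449, f'(-407/357) = -2599/357, so y_3 = (-407/357) - (1/127449)/(-2599/357) = -1057792/927843.

-1057792/927843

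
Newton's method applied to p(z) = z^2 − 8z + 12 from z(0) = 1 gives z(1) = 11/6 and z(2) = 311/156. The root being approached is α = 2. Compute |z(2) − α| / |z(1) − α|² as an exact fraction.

z(1) − α = 11/6 − 2 = −1/6, so |z(1) − α| = 1/6.
z(2) − α = 311/156 − 2 = −1/156, so |z(2) − α| = 1/156.
|z(1) − α|² = 1/36.
Ratio = (1/156) / (1/36) = 3/13.

3/13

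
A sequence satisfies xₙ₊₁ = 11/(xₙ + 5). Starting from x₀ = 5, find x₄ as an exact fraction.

4565/2746

x₁ = 11/(5 + 5) = 11/10.
x₂ = 11/(11/10 + 5) = 110/61.
x₃ = 11/(110/61 + 5) = 671/415.
x₄ = 11/(671/415 + 5) = 4565/2746.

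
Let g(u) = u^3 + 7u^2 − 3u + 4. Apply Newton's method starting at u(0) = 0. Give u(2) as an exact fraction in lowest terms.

g'(u) = 3u^2 + 14u − 3.
g(0) = 4, g'(0) = −3, so u(1) = 0 − 4/(−3) = 4/3.
g(4/3) = 400/27, g'(4/3) = 21, so u(2) = (4/3) − (400/27)/21 = 356/567.

356/567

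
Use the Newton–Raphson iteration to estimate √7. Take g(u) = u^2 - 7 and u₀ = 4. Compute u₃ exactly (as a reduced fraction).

g'(u) = 2u.
g(4) = 9, g'(4) = 8, so u₁ = 4 - 9/8 = 23/8.
g(23/8) = 81/64, g'(23/8) = 23/4, so u₂ = (23/8) - (81/64)/(23/4) = 977/368.
g(977/368) = 6561/135424, g'(977/368) = 977/184, so u₃ = (977/368) - (6561/135424)/(977/184) = 1902497/719072.

1902497/719072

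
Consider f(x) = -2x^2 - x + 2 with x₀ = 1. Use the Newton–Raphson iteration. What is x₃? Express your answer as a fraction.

35498/45465

f'(x) = -4x - 1.
f(1) = -1, f'(1) = -5, so x₁ = 1 - (-1)/(-5) = 4/5.
f(4/5) = -2/25, f'(4/5) = -21/5, so x₂ = (4/5) - (-2/25)/(-21/5) = 82/105.
f(82/105) = -8/11025, f'(82/105) = -433/105, so x₃ = (82/105) - (-8/11025)/(-433/105) = 35498/45465.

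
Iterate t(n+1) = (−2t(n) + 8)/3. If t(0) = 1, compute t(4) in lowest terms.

t(1) = (−2·1 + 8)/3 = 2.
t(2) = (−2·2 + 8)/3 = 4/3.
t(3) = (−2·(4/3) + 8)/3 = 16/9.
t(4) = (−2·(16/9) + 8)/3 = 40/27.

40/27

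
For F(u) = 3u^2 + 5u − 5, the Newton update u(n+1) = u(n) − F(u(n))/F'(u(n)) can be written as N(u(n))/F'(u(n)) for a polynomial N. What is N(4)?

F'(u) = 6u + 5.
N(u) = u·F'(u) − F(u) = u·(6u + 5) − (3u^2 + 5u − 5) = 3u^2 + 5.
N(4) = 53.

53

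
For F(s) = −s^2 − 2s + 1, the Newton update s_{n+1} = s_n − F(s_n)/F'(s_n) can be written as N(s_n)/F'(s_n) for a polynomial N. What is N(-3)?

F'(s) = −2s − 2.
N(s) = s·F'(s) − F(s) = s·(−2s − 2) − (−s^2 − 2s + 1) = −s^2 − 1.
N(-3) = −10.

−10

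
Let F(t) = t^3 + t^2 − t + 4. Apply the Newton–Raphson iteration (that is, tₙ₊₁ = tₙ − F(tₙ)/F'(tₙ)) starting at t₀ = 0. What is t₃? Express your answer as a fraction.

47204/31317

F'(t) = 3t^2 + 2t − 1.
F(0) = 4, F'(0) = −1, so t₁ = 0 − 4/(−1) = 4.
F(4) = 80, F'(4) = 55, so t₂ = 4 − 80/55 = 28/11.
F(28/11) = 32512/1331, F'(28/11) = 2847/121, so t₃ = (28/11) − (32512/1331)/(2847/121) = 47204/31317.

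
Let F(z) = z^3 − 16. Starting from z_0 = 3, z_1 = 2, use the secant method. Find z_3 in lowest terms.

F(3) = 11, F(2) = −8. z_2 = 2 − (−8)·(2 − 3)/((−8) − 11) = 46/19.
F(2) = −8, F(46/19) = −12408/6859. z_3 = (46/19) − (−12408/6859)·((46/19) − 2)/((−12408/6859) − (−8)) = 3376/1327.

3376/1327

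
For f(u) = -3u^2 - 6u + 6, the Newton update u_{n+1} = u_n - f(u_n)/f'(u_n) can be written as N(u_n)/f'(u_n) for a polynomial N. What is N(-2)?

-18

f'(u) = -6u - 6.
N(u) = u·f'(u) - f(u) = u·(-6u - 6) - (-3u^2 - 6u + 6) = -3u^2 - 6.
N(-2) = -18.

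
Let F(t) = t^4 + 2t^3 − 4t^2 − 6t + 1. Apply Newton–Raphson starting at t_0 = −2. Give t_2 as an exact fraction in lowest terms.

37/16

F'(t) = 4t^3 + 6t^2 − 8t − 6.
F(−2) = −3, F'(−2) = 2, so t_1 = (−2) − (−3)/2 = −1/2.
F(−1/2) = 45/16, F'(−1/2) = −1, so t_2 = (−1/2) − (45/16)/(−1) = 37/16.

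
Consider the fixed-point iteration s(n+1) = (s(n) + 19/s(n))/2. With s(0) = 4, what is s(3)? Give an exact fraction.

11916881/2733920

s(1) = (4 + 19/4)/2 = 35/8.
s(2) = (35/8 + 19/(35/8))/2 = 2441/560.
s(3) = (2441/560 + 19/(2441/560))/2 = 11916881/2733920.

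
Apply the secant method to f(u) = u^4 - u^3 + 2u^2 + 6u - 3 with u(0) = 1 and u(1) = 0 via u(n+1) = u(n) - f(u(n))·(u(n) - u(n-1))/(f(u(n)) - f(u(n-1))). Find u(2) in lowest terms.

3/8

f(1) = 5, f(0) = -3. u(2) = 0 - (-3)·(0 - 1)/((-3) - 5) = 3/8.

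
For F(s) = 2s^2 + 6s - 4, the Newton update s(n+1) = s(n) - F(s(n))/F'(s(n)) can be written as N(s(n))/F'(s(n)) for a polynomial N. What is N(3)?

22

F'(s) = 4s + 6.
N(s) = s·F'(s) - F(s) = s·(4s + 6) - (2s^2 + 6s - 4) = 2s^2 + 4.
N(3) = 22.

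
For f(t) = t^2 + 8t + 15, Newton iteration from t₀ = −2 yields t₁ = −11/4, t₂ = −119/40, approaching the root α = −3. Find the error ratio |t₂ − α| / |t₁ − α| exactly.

t₁ − α = −11/4 − (−3) = −11/4 + 3 = 1/4, so |t₁ − α| = 1/4.
t₂ − α = −119/40 − (−3) = −119/40 + 3 = 1/40, so |t₂ − α| = 1/40.
Ratio = (1/40) / (1/4) = 1/10.

1/10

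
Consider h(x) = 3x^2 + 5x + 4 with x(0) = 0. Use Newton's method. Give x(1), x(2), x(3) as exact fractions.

h'(x) = 6x + 5.
h(0) = 4, h'(0) = 5, so x(1) = 0 − 4/5 = −4/5.
h(−4/5) = 48/25, h'(−4/5) = 1/5, so x(2) = (−4/5) − (48/25)/(1/5) = −52/5.
h(−52/5) = 6912/25, h'(−52/5) = −287/5, so x(3) = (−52/5) − (6912/25)/(−287/5) = −8012/1435.

x(1) = −4/5, x(2) = −52/5, x(3) = −8012/1435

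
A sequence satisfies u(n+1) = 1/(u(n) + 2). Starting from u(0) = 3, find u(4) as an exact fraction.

u(1) = 1/(3 + 2) = 1/5.
u(2) = 1/(1/5 + 2) = 5/11.
u(3) = 1/(5/11 + 2) = 11/27.
u(4) = 1/(11/27 + 2) = 27/65.

27/65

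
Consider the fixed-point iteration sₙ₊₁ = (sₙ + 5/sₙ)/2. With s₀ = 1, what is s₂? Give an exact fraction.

s₁ = (1 + 5/1)/2 = 3.
s₂ = (3 + 5/3)/2 = 7/3.

7/3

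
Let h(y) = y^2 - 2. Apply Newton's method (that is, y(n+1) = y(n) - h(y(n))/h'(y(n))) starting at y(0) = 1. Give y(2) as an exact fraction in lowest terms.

h'(y) = 2y.
h(1) = -1, h'(1) = 2, so y(1) = 1 - (-1)/2 = 3/2.
h(3/2) = 1/4, h'(3/2) = 3, so y(2) = (3/2) - (1/4)/3 = 17/12.

17/12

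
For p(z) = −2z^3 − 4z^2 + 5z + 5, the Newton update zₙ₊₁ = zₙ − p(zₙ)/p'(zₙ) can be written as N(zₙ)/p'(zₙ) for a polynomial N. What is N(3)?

p'(z) = −6z^2 − 8z + 5.
N(z) = z·p'(z) − p(z) = z·(−6z^2 − 8z + 5) − (−2z^3 − 4z^2 + 5z + 5) = −4z^3 − 4z^2 − 5.
N(3) = −149.

−149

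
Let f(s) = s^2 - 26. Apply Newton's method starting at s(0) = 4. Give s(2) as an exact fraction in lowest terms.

f'(s) = 2s.
f(4) = -10, f'(4) = 8, so s(1) = 4 - (-10)/8 = 21/4.
f(21/4) = 25/16, f'(21/4) = 21/2, so s(2) = (21/4) - (25/16)/(21/2) = 857/168.

857/168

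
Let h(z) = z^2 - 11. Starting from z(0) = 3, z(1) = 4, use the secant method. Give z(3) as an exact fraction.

h(3) = -2, h(4) = 5. z(2) = 4 - 5·(4 - 3)/(5 - (-2)) = 23/7.
h(4) = 5, h(23/7) = -10/49. z(3) = (23/7) - (-10/49)·((23/7) - 4)/((-10/49) - 5) = 169/51.

169/51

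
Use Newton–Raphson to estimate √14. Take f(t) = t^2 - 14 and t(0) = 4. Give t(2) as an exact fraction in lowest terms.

f'(t) = 2t.
f(4) = 2, f'(4) = 8, so t(1) = 4 - 2/8 = 15/4.
f(15/4) = 1/16, f'(15/4) = 15/2, so t(2) = (15/4) - (1/16)/(15/2) = 449/120.

449/120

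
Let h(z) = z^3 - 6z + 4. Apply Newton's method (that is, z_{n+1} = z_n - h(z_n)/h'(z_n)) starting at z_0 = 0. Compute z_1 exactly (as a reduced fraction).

2/3

h'(z) = 3z^2 - 6.
h(0) = 4, h'(0) = -6, so z_1 = 0 - 4/(-6) = 2/3.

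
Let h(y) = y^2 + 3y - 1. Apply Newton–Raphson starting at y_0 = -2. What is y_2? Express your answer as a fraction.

-26/7

h'(y) = 2y + 3.
h(-2) = -3, h'(-2) = -1, so y_1 = (-2) - (-3)/(-1) = -5.
h(-5) = 9, h'(-5) = -7, so y_2 = (-5) - 9/(-7) = -26/7.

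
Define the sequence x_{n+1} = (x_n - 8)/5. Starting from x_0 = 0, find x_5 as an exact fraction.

-6248/3125

x_1 = (0 - 8)/5 = -8/5.
x_2 = ((-8/5) - 8)/5 = -48/25.
x_3 = ((-48/25) - 8)/5 = -248/125.
x_4 = ((-248/125) - 8)/5 = -1248/625.
x_5 = ((-1248/625) - 8)/5 = -6248/3125.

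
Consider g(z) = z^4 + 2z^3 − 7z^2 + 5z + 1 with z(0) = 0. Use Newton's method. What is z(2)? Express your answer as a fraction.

−817/5005

g'(z) = 4z^3 + 6z^2 − 14z + 5.
g(0) = 1, g'(0) = 5, so z(1) = 0 − 1/5 = −1/5.
g(−1/5) = −184/625, g'(−1/5) = 1001/125, so z(2) = (−1/5) − (−184/625)/(1001/125) = −817/5005.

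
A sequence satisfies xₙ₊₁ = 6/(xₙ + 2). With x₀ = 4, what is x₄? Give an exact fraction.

x₁ = 6/(4 + 2) = 1.
x₂ = 6/(1 + 2) = 2.
x₃ = 6/(2 + 2) = 3/2.
x₄ = 6/(3/2 + 2) = 12/7.

12/7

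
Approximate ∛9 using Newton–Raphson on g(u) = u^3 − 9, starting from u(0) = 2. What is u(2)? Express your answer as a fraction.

g'(u) = 3u^2.
g(2) = −1, g'(2) = 12, so u(1) = 2 − (−1)/12 = 25/12.
g(25/12) = 73/1728, g'(25/12) = 625/48, so u(2) = (25/12) − (73/1728)/(625/48) = 23401/11250.

23401/11250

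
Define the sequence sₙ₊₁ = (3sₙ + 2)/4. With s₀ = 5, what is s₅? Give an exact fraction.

2777/1024

s₁ = (3·5 + 2)/4 = 17/4.
s₂ = (3·(17/4) + 2)/4 = 59/16.
s₃ = (3·(59/16) + 2)/4 = 209/64.
s₄ = (3·(209/64) + 2)/4 = 755/256.
s₅ = (3·(755/256) + 2)/4 = 2777/1024.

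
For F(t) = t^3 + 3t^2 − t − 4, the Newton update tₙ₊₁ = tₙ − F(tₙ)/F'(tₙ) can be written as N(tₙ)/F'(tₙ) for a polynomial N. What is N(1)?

F'(t) = 3t^2 + 6t − 1.
N(t) = t·F'(t) − F(t) = t·(3t^2 + 6t − 1) − (t^3 + 3t^2 − t − 4) = 2t^3 + 3t^2 + 4.
N(1) = 9.

9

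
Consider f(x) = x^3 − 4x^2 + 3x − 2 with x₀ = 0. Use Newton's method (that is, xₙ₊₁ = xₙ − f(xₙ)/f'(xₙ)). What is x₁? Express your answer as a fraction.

2/3

f'(x) = 3x^2 − 8x + 3.
f(0) = −2, f'(0) = 3, so x₁ = 0 − (−2)/3 = 2/3.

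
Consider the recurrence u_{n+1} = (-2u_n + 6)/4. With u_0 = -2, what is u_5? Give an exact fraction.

35/32

u_1 = (-2·(-2) + 6)/4 = 5/2.
u_2 = (-2·(5/2) + 6)/4 = 1/4.
u_3 = (-2·(1/4) + 6)/4 = 11/8.
u_4 = (-2·(11/8) + 6)/4 = 13/16.
u_5 = (-2·(13/16) + 6)/4 = 35/32.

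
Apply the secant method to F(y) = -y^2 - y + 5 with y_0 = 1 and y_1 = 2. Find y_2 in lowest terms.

F(1) = 3, F(2) = -1. y_2 = 2 - (-1)·(2 - 1)/((-1) - 3) = 7/4.

7/4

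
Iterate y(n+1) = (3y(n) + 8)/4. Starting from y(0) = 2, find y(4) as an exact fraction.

y(1) = (3·2 + 8)/4 = 7/2.
y(2) = (3·(7/2) + 8)/4 = 37/8.
y(3) = (3·(37/8) + 8)/4 = 175/32.
y(4) = (3·(175/32) + 8)/4 = 781/128.

781/128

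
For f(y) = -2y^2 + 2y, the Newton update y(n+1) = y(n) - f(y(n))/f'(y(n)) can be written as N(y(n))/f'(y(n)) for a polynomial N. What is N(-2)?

f'(y) = -4y + 2.
N(y) = y·f'(y) - f(y) = y·(-4y + 2) - (-2y^2 + 2y) = -2y^2.
N(-2) = -8.

-8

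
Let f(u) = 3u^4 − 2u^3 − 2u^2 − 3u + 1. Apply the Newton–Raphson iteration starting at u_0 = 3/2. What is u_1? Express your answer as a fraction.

f'(u) = 12u^3 − 6u^2 − 4u − 3.
f(3/2) = 7/16, f'(3/2) = 18, so u_1 = (3/2) − (7/16)/18 = 425/288.

425/288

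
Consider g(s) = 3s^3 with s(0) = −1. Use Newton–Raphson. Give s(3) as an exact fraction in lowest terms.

−8/27

g'(s) = 9s^2.
g(−1) = −3, g'(−1) = 9, so s(1) = (−1) − (−3)/9 = −2/3.
g(−2/3) = −8/9, g'(−2/3) = 4, so s(2) = (−2/3) − (−8/9)/4 = −4/9.
g(−4/9) = −64/243, g'(−4/9) = 16/9, so s(3) = (−4/9) − (−64/243)/(16/9) = −8/27.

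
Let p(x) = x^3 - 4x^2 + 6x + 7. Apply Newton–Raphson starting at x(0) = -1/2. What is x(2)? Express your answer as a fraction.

-815731/1105659

p'(x) = 3x^2 - 8x + 6.
p(-1/2) = 23/8, p'(-1/2) = 43/4, so x(1) = (-1/2) - (23/8)/(43/4) = -33/43.
p(-33/43) = -32798/79507, p'(-33/43) = 25713/1849, so x(2) = (-33/43) - (-32798/79507)/(25713/1849) = -815731/1105659.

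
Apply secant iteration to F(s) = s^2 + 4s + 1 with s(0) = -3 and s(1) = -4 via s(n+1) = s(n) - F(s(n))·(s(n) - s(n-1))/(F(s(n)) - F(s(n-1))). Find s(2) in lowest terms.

-11/3

F(-3) = -2, F(-4) = 1. s(2) = (-4) - 1·((-4) - (-3))/(1 - (-2)) = -11/3.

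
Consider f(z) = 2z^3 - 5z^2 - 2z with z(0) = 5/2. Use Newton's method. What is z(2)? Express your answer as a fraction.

f'(z) = 6z^2 - 10z - 2.
f(5/2) = -5, f'(5/2) = 21/2, so z(1) = (5/2) - (-5)/(21/2) = 125/42.
f(125/42) = 23000/9261, f'(125/42) = 6287/294, so z(2) = (125/42) - (23000/9261)/(6287/294) = 2265625/792162.

2265625/792162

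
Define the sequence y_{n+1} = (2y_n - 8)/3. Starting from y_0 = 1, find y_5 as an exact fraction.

-184/27

y_1 = (2·1 - 8)/3 = -2.
y_2 = (2·(-2) - 8)/3 = -4.
y_3 = (2·(-4) - 8)/3 = -16/3.
y_4 = (2·(-16/3) - 8)/3 = -56/9.
y_5 = (2·(-56/9) - 8)/3 = -184/27.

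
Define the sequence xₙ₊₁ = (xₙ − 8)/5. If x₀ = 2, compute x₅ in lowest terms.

−6246/3125

x₁ = (2 − 8)/5 = −6/5.
x₂ = ((−6/5) − 8)/5 = −46/25.
x₃ = ((−46/25) − 8)/5 = −246/125.
x₄ = ((−246/125) − 8)/5 = −1246/625.
x₅ = ((−1246/625) − 8)/5 = −6246/3125.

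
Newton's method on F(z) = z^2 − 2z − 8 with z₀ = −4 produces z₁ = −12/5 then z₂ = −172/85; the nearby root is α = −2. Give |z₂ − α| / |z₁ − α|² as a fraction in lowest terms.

5/34

z₁ − α = −12/5 − (−2) = −12/5 + 2 = −2/5, so |z₁ − α| = 2/5.
z₂ − α = −172/85 − (−2) = −172/85 + 2 = −2/85, so |z₂ − α| = 2/85.
|z₁ − α|² = 4/25.
Ratio = (2/85) / (4/25) = 5/34.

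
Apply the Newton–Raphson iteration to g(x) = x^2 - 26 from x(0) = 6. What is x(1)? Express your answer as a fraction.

31/6

g'(x) = 2x.
g(6) = 10, g'(6) = 12, so x(1) = 6 - 10/12 = 31/6.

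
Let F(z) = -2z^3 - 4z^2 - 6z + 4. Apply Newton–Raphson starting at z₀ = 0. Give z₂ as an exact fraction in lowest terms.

94/189

F'(z) = -6z^2 - 8z - 6.
F(0) = 4, F'(0) = -6, so z₁ = 0 - 4/(-6) = 2/3.
F(2/3) = -64/27, F'(2/3) = -14, so z₂ = (2/3) - (-64/27)/(-14) = 94/189.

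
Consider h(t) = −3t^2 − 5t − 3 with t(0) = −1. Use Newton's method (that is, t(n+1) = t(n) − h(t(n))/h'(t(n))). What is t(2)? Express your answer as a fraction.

−3/5

h'(t) = −6t − 5.
h(−1) = −1, h'(−1) = 1, so t(1) = (−1) − (−1)/1 = 0.
h(0) = −3, h'(0) = −5, so t(2) = 0 − (−3)/(−5) = −3/5.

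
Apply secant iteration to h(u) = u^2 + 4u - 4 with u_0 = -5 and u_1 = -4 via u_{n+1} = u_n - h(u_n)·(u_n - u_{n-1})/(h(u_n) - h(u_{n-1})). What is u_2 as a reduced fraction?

-24/5

h(-5) = 1, h(-4) = -4. u_2 = (-4) - (-4)·((-4) - (-5))/((-4) - 1) = -24/5.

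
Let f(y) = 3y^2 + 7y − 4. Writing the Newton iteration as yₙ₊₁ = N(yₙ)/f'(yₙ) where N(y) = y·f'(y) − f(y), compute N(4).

52

f'(y) = 6y + 7.
N(y) = y·f'(y) − f(y) = y·(6y + 7) − (3y^2 + 7y − 4) = 3y^2 + 4.
N(4) = 52.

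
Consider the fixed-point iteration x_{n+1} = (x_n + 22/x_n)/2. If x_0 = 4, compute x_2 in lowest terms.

x_1 = (4 + 22/4)/2 = 19/4.
x_2 = (19/4 + 22/(19/4))/2 = 713/152.

713/152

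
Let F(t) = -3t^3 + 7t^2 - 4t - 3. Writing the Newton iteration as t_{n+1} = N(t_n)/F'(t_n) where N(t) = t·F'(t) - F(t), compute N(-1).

F'(t) = -9t^2 + 14t - 4.
N(t) = t·F'(t) - F(t) = t·(-9t^2 + 14t - 4) - (-3t^3 + 7t^2 - 4t - 3) = -6t^3 + 7t^2 + 3.
N(-1) = 16.

16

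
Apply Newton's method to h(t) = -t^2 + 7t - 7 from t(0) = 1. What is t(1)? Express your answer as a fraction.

h'(t) = -2t + 7.
h(1) = -1, h'(1) = 5, so t(1) = 1 - (-1)/5 = 6/5.

6/5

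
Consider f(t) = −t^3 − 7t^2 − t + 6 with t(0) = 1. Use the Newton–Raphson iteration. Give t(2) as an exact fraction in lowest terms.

22/27

f'(t) = −3t^2 − 14t − 1.
f(1) = −3, f'(1) = −18, so t(1) = 1 − (−3)/(−18) = 5/6.
f(5/6) = −59/216, f'(5/6) = −59/4, so t(2) = (5/6) − (−59/216)/(−59/4) = 22/27.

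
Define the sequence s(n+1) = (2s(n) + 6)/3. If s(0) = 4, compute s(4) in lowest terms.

454/81

s(1) = (2·4 + 6)/3 = 14/3.
s(2) = (2·(14/3) + 6)/3 = 46/9.
s(3) = (2·(46/9) + 6)/3 = 146/27.
s(4) = (2·(146/27) + 6)/3 = 454/81.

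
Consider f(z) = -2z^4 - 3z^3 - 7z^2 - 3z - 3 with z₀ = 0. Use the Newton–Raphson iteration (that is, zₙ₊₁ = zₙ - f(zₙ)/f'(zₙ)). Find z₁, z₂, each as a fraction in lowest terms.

f'(z) = -8z^3 - 9z^2 - 14z - 3.
f(0) = -3, f'(0) = -3, so z₁ = 0 - (-3)/(-3) = -1.
f(-1) = -6, f'(-1) = 10, so z₂ = (-1) - (-6)/10 = -2/5.

z₁ = -1, z₂ = -2/5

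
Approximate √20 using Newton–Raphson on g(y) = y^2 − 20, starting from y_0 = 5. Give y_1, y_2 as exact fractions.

g'(y) = 2y.
g(5) = 5, g'(5) = 10, so y_1 = 5 − 5/10 = 9/2.
g(9/2) = 1/4, g'(9/2) = 9, so y_2 = (9/2) − (1/4)/9 = 161/36.

y_1 = 9/2, y_2 = 161/36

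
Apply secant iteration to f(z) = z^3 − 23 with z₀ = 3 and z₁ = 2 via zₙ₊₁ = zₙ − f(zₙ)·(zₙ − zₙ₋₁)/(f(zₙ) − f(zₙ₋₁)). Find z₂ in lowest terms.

53/19

f(3) = 4, f(2) = −15. z₂ = 2 − (−15)·(2 − 3)/((−15) − 4) = 53/19.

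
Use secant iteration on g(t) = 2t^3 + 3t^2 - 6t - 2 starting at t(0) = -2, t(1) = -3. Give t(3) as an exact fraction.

-15142/6107

g(-2) = 6, g(-3) = -11. t(2) = (-3) - (-11)·((-3) - (-2))/((-11) - 6) = -40/17.
g(-3) = -11, g(-40/17) = 13134/4913. t(3) = (-40/17) - (13134/4913)·((-40/17) - (-3))/((13134/4913) - (-11)) = -15142/6107.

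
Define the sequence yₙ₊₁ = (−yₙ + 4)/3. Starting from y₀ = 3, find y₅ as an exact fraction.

241/243

y₁ = (−3 + 4)/3 = 1/3.
y₂ = (−(1/3) + 4)/3 = 11/9.
y₃ = (−(11/9) + 4)/3 = 25/27.
y₄ = (−(25/27) + 4)/3 = 83/81.
y₅ = (−(83/81) + 4)/3 = 241/243.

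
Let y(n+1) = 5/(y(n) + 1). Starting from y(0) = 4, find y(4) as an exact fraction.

35/17

y(1) = 5/(4 + 1) = 1.
y(2) = 5/(1 + 1) = 5/2.
y(3) = 5/(5/2 + 1) = 10/7.
y(4) = 5/(10/7 + 1) = 35/17.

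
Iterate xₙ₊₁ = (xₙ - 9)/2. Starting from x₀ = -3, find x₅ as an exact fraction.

-141/16

x₁ = ((-3) - 9)/2 = -6.
x₂ = ((-6) - 9)/2 = -15/2.
x₃ = ((-15/2) - 9)/2 = -33/4.
x₄ = ((-33/4) - 9)/2 = -69/8.
x₅ = ((-69/8) - 9)/2 = -141/16.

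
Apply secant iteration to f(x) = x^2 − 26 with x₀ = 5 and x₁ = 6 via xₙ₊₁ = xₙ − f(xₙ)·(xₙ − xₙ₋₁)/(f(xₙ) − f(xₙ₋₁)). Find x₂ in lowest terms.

f(5) = −1, f(6) = 10. x₂ = 6 − 10·(6 − 5)/(10 − (−1)) = 56/11.

56/11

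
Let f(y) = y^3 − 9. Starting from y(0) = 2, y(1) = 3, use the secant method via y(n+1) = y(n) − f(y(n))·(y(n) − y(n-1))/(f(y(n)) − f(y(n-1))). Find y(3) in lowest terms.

f(2) = −1, f(3) = 18. y(2) = 3 − 18·(3 − 2)/(18 − (−1)) = 39/19.
f(3) = 18, f(39/19) = −2412/6859. y(3) = (39/19) − (−2412/6859)·((39/19) − 3)/((−2412/6859) − 18) = 1609/777.

1609/777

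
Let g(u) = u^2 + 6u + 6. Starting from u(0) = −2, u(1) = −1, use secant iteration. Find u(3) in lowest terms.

−14/11

g(−2) = −2, g(−1) = 1. u(2) = (−1) − 1·((−1) − (−2))/(1 − (−2)) = −4/3.
g(−1) = 1, g(−4/3) = −2/9. u(3) = (−4/3) − (−2/9)·((−4/3) − (−1))/((−2/9) − 1) = −14/11.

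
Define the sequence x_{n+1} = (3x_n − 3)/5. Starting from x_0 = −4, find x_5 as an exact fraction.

x_1 = (3·(−4) − 3)/5 = −3.
x_2 = (3·(−3) − 3)/5 = −12/5.
x_3 = (3·(−12/5) − 3)/5 = −51/25.
x_4 = (3·(−51/25) − 3)/5 = −228/125.
x_5 = (3·(−228/125) − 3)/5 = −1059/625.

−1059/625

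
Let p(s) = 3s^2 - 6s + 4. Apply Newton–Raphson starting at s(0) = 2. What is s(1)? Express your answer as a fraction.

4/3

p'(s) = 6s - 6.
p(2) = 4, p'(2) = 6, so s(1) = 2 - 4/6 = 4/3.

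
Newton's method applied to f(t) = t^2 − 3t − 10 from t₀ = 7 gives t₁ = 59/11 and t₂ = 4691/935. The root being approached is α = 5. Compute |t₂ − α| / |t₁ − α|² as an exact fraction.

11/85

t₁ − α = 59/11 − 5 = 4/11, so |t₁ − α| = 4/11.
t₂ − α = 4691/935 − 5 = 16/935, so |t₂ − α| = 16/935.
|t₁ − α|² = 16/121.
Ratio = (16/935) / (16/121) = 11/85.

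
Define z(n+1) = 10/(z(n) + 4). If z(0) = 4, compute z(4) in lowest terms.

z(1) = 10/(4 + 4) = 5/4.
z(2) = 10/(5/4 + 4) = 40/21.
z(3) = 10/(40/21 + 4) = 105/62.
z(4) = 10/(105/62 + 4) = 620/353.

620/353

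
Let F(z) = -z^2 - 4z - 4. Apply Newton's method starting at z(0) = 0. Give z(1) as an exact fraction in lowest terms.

F'(z) = -2z - 4.
F(0) = -4, F'(0) = -4, so z(1) = 0 - (-4)/(-4) = -1.

-1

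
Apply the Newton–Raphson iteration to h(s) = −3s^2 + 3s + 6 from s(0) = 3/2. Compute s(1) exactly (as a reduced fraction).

h'(s) = −6s + 3.
h(3/2) = 15/4, h'(3/2) = −6, so s(1) = (3/2) − (15/4)/(−6) = 17/8.

17/8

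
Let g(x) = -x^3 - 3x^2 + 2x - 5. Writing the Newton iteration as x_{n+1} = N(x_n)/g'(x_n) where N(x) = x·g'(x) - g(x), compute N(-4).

85

g'(x) = -3x^2 - 6x + 2.
N(x) = x·g'(x) - g(x) = x·(-3x^2 - 6x + 2) - (-x^3 - 3x^2 + 2x - 5) = -2x^3 - 3x^2 + 5.
N(-4) = 85.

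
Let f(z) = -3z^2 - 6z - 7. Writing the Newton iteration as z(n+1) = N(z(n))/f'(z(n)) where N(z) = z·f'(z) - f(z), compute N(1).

4

f'(z) = -6z - 6.
N(z) = z·f'(z) - f(z) = z·(-6z - 6) - (-3z^2 - 6z - 7) = -3z^2 + 7.
N(1) = 4.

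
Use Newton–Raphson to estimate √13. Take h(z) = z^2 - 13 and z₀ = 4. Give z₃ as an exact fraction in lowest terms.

5597777/1552544

h'(z) = 2z.
h(4) = 3, h'(4) = 8, so z₁ = 4 - 3/8 = 29/8.
h(29/8) = 9/64, h'(29/8) = 29/4, so z₂ = (29/8) - (9/64)/(29/4) = 1673/464.
h(1673/464) = 81/215296, h'(1673/464) = 1673/232, so z₃ = (1673/464) - (81/215296)/(1673/232) = 5597777/1552544.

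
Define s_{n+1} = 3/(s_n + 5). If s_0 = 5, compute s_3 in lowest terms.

s_1 = 3/(5 + 5) = 3/10.
s_2 = 3/(3/10 + 5) = 30/53.
s_3 = 3/(30/53 + 5) = 159/295.

159/295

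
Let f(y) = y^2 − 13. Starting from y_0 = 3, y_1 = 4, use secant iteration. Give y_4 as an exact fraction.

f(3) = −4, f(4) = 3. y_2 = 4 − 3·(4 − 3)/(3 − (−4)) = 25/7.
f(4) = 3, f(25/7) = −12/49. y_3 = (25/7) − (−12/49)·((25/7) − 4)/((−12/49) − 3) = 191/53.
f(25/7) = −12/49, f(191/53) = −36/2809. y_4 = (191/53) − (−36/2809)·((191/53) − (25/7))/((−36/2809) − (−12/49)) = 4799/1331.

4799/1331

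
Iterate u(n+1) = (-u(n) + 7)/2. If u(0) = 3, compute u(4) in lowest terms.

u(1) = (-3 + 7)/2 = 2.
u(2) = (-2 + 7)/2 = 5/2.
u(3) = (-(5/2) + 7)/2 = 9/4.
u(4) = (-(9/4) + 7)/2 = 19/8.

19/8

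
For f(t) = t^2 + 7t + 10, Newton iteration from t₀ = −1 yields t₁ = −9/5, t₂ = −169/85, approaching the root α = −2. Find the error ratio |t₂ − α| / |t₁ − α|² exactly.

5/17

t₁ − α = −9/5 − (−2) = −9/5 + 2 = 1/5, so |t₁ − α| = 1/5.
t₂ − α = −169/85 − (−2) = −169/85 + 2 = 1/85, so |t₂ − α| = 1/85.
|t₁ − α|² = 1/25.
Ratio = (1/85) / (1/25) = 5/17.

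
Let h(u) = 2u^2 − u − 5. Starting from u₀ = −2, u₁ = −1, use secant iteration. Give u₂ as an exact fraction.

−9/7

h(−2) = 5, h(−1) = −2. u₂ = (−1) − (−2)·((−1) − (−2))/((−2) − 5) = −9/7.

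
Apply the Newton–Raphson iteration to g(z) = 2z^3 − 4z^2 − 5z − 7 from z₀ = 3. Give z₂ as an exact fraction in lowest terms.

1457431/463025

g'(z) = 6z^2 − 8z − 5.
g(3) = −4, g'(3) = 25, so z₁ = 3 − (−4)/25 = 79/25.
g(79/25) = 5728/15625, g'(79/25) = 18521/625, so z₂ = (79/25) − (5728/15625)/(18521/625) = 1457431/463025.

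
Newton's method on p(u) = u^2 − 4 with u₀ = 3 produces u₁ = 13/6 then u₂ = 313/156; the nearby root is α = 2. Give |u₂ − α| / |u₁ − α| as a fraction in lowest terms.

1/26

u₁ − α = 13/6 − 2 = 1/6, so |u₁ − α| = 1/6.
u₂ − α = 313/156 − 2 = 1/156, so |u₂ − α| = 1/156.
Ratio = (1/156) / (1/6) = 1/26.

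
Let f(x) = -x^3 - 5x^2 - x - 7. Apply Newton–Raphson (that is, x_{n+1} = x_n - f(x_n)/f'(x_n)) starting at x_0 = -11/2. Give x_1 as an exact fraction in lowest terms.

f'(x) = -3x^2 - 10x - 1.
f(-11/2) = 109/8, f'(-11/2) = -147/4, so x_1 = (-11/2) - (109/8)/(-147/4) = -754/147.

-754/147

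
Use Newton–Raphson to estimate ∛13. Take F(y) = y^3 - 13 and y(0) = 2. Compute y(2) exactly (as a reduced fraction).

35621/15138

F'(y) = 3y^2.
F(2) = -5, F'(2) = 12, so y(1) = 2 - (-5)/12 = 29/12.
F(29/12) = 1925/1728, F'(29/12) = 841/48, so y(2) = (29/12) - (1925/1728)/(841/48) = 35621/15138.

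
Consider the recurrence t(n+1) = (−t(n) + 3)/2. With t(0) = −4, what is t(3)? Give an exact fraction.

13/8

t(1) = (−(−4) + 3)/2 = 7/2.
t(2) = (−(7/2) + 3)/2 = −1/4.
t(3) = (−(−1/4) + 3)/2 = 13/8.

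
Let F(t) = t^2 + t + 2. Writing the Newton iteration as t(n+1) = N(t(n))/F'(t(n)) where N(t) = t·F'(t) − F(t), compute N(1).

F'(t) = 2t + 1.
N(t) = t·F'(t) − F(t) = t·(2t + 1) − (t^2 + t + 2) = t^2 − 2.
N(1) = −1.

−1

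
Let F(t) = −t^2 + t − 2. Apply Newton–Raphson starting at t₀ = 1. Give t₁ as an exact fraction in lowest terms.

F'(t) = −2t + 1.
F(1) = −2, F'(1) = −1, so t₁ = 1 − (−2)/(−1) = −1.

−1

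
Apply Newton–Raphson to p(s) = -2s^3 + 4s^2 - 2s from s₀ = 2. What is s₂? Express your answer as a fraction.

128/95

p'(s) = -6s^2 + 8s - 2.
p(2) = -4, p'(2) = -10, so s₁ = 2 - (-4)/(-10) = 8/5.
p(8/5) = -144/125, p'(8/5) = -114/25, so s₂ = (8/5) - (-144/125)/(-114/25) = 128/95.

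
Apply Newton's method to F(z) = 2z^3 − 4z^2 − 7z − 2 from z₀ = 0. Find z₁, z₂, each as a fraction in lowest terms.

F'(z) = 6z^2 − 8z − 7.
F(0) = −2, F'(0) = −7, so z₁ = 0 − (−2)/(−7) = −2/7.
F(−2/7) = −128/343, F'(−2/7) = −207/49, so z₂ = (−2/7) − (−128/343)/(−207/49) = −542/1449.

z₁ = −2/7, z₂ = −542/1449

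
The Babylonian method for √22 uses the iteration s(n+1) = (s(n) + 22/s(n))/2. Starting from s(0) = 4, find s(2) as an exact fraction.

713/152

s(1) = (4 + 22/4)/2 = 19/4.
s(2) = (19/4 + 22/(19/4))/2 = 713/152.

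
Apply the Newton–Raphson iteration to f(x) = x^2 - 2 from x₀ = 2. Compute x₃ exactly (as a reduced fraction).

577/408

f'(x) = 2x.
f(2) = 2, f'(2) = 4, so x₁ = 2 - 2/4 = 3/2.
f(3/2) = 1/4, f'(3/2) = 3, so x₂ = (3/2) - (1/4)/3 = 17/12.
f(17/12) = 1/144, f'(17/12) = 17/6, so x₃ = (17/12) - (1/144)/(17/6) = 577/408.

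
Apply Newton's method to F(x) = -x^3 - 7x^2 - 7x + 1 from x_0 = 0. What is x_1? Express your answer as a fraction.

1/7

F'(x) = -3x^2 - 14x - 7.
F(0) = 1, F'(0) = -7, so x_1 = 0 - 1/(-7) = 1/7.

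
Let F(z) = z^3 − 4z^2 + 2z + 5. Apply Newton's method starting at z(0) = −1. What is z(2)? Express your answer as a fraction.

−19939/23985

F'(z) = 3z^2 − 8z + 2.
F(−1) = −2, F'(−1) = 13, so z(1) = (−1) − (−2)/13 = −11/13.
F(−11/13) = −356/2197, F'(−11/13) = 1845/169, so z(2) = (−11/13) − (−356/2197)/(1845/169) = −19939/23985.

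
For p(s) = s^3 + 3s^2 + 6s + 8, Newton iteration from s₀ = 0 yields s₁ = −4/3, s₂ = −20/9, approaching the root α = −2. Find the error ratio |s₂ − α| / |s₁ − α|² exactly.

s₁ − α = −4/3 − (−2) = −4/3 + 2 = 2/3, so |s₁ − α| = 2/3.
s₂ − α = −20/9 − (−2) = −20/9 + 2 = −2/9, so |s₂ − α| = 2/9.
|s₁ − α|² = 4/9.
Ratio = (2/9) / (4/9) = 1/2.

1/2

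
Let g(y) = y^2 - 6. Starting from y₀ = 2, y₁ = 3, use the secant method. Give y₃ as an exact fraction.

22/9

g(2) = -2, g(3) = 3. y₂ = 3 - 3·(3 - 2)/(3 - (-2)) = 12/5.
g(3) = 3, g(12/5) = -6/25. y₃ = (12/5) - (-6/25)·((12/5) - 3)/((-6/25) - 3) = 22/9.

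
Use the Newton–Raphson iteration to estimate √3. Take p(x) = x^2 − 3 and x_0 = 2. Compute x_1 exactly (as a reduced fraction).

p'(x) = 2x.
p(2) = 1, p'(2) = 4, so x_1 = 2 − 1/4 = 7/4.

7/4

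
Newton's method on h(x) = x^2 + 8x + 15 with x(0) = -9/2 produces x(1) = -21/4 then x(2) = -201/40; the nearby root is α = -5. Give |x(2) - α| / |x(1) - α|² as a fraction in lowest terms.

x(1) - α = -21/4 - (-5) = -21/4 + 5 = -1/4, so |x(1) - α| = 1/4.
x(2) - α = -201/40 - (-5) = -201/40 + 5 = -1/40, so |x(2) - α| = 1/40.
|x(1) - α|² = 1/16.
Ratio = (1/40) / (1/16) = 2/5.

2/5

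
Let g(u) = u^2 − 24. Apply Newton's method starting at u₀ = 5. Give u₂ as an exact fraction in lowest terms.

g'(u) = 2u.
g(5) = 1, g'(5) = 10, so u₁ = 5 − 1/10 = 49/10.
g(49/10) = 1/100, g'(49/10) = 49/5, so u₂ = (49/10) − (1/100)/(49/5) = 4801/980.

4801/980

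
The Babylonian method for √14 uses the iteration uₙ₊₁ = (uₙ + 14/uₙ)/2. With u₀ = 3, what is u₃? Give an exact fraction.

2133553/570216

u₁ = (3 + 14/3)/2 = 23/6.
u₂ = (23/6 + 14/(23/6))/2 = 1033/276.
u₃ = (1033/276 + 14/(1033/276))/2 = 2133553/570216.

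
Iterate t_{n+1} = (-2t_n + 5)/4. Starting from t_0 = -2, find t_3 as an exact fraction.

t_1 = (-2·(-2) + 5)/4 = 9/4.
t_2 = (-2·(9/4) + 5)/4 = 1/8.
t_3 = (-2·(1/8) + 5)/4 = 19/16.

19/16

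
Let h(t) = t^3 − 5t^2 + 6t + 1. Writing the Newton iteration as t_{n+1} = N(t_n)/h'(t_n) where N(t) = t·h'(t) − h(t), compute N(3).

8

h'(t) = 3t^2 − 10t + 6.
N(t) = t·h'(t) − h(t) = t·(3t^2 − 10t + 6) − (t^3 − 5t^2 + 6t + 1) = 2t^3 − 5t^2 − 1.
N(3) = 8.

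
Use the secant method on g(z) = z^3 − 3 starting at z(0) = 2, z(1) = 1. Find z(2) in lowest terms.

9/7

g(2) = 5, g(1) = −2. z(2) = 1 − (−2)·(1 − 2)/((−2) − 5) = 9/7.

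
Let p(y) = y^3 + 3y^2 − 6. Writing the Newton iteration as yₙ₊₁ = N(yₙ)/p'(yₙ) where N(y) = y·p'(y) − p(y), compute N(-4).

p'(y) = 3y^2 + 6y.
N(y) = y·p'(y) − p(y) = y·(3y^2 + 6y) − (y^3 + 3y^2 − 6) = 2y^3 + 3y^2 + 6.
N(-4) = −74.

−74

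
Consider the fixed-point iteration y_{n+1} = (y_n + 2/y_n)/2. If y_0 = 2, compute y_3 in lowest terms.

y_1 = (2 + 2/2)/2 = 3/2.
y_2 = (3/2 + 2/(3/2))/2 = 17/12.
y_3 = (17/12 + 2/(17/12))/2 = 577/408.

577/408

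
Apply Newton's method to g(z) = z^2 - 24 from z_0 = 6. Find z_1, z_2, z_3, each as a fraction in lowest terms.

g'(z) = 2z.
g(6) = 12, g'(6) = 12, so z_1 = 6 - 12/12 = 5.
g(5) = 1, g'(5) = 10, so z_2 = 5 - 1/10 = 49/10.
g(49/10) = 1/100, g'(49/10) = 49/5, so z_3 = (49/10) - (1/100)/(49/5) = 4801/980.

z_1 = 5, z_2 = 49/10, z_3 = 4801/980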